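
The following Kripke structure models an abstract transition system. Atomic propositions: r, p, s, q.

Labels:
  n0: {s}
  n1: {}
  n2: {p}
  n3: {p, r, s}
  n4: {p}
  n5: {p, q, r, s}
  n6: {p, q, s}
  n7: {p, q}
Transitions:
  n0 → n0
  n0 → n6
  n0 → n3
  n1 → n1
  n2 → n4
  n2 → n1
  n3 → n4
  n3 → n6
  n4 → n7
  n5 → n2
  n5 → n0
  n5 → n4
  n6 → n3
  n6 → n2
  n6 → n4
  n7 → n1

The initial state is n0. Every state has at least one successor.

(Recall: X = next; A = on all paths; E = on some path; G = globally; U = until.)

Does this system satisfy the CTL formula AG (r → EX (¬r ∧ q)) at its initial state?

States satisfying r → EX (¬r ∧ q): {n0, n1, n2, n3, n4, n6, n7}.
States satisfying AG (r → EX (¬r ∧ q)): {n0, n1, n2, n3, n4, n6, n7}.
Every state reachable from n0 satisfies r → EX (¬r ∧ q).
n0 ∈ Sat(AG (r → EX (¬r ∧ q))).

Holds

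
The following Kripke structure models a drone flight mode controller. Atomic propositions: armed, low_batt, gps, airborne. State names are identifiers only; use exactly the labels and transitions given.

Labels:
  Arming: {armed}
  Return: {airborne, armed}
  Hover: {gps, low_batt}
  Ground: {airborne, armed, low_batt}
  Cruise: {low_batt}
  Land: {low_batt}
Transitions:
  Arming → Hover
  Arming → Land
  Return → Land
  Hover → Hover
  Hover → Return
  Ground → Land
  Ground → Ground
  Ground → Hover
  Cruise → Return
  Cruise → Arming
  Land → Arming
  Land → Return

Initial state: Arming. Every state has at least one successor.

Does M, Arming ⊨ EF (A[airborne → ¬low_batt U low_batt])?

Satisfied

States satisfying A[airborne → ¬low_batt U low_batt]: {Arming, Return, Hover, Ground, Cruise, Land}.
States satisfying EF (A[airborne → ¬low_batt U low_batt]): {Arming, Return, Hover, Ground, Cruise, Land}.
Some path from Arming reaches a state where A[airborne → ¬low_batt U low_batt] holds.
Arming ∈ Sat(EF (A[airborne → ¬low_batt U low_batt])).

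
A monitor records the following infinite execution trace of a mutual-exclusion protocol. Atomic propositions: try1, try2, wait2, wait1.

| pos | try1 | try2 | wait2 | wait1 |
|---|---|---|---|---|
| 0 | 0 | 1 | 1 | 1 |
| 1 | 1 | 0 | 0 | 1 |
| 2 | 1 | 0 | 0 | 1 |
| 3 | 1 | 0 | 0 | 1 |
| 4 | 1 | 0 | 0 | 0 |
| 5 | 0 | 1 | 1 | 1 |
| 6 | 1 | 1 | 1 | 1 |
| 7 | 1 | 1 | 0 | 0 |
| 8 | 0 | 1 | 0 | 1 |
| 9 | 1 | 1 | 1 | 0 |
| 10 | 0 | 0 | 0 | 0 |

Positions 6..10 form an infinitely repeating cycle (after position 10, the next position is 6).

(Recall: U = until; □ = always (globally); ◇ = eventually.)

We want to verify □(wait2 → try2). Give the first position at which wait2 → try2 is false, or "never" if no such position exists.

never

wait2 → try2 holds at every position 0..10, and those are all the positions the trace ever visits, so the invariant □(wait2 → try2) is never violated.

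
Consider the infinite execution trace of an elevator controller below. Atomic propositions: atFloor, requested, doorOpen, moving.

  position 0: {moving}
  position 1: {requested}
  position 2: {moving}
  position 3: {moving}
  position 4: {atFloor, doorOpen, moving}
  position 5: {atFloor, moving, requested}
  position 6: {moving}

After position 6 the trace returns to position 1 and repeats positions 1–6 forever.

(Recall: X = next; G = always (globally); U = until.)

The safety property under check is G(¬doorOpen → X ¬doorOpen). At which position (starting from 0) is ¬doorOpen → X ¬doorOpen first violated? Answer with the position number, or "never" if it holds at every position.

Check ¬doorOpen → X ¬doorOpen at each position in order: 0 ✓, 1 ✓, 2 ✓.
At position 3 the labels are {moving} and the next position 4 has {atFloor, doorOpen, moving}, so ¬doorOpen → X ¬doorOpen is false there. This is the first violation.

3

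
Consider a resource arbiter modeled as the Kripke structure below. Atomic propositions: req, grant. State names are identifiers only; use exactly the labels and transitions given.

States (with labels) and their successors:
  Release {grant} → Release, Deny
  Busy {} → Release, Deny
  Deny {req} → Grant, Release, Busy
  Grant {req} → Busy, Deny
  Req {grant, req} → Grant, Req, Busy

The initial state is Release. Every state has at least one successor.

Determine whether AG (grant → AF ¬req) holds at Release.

States satisfying grant → AF ¬req: {Release, Busy, Deny, Grant}.
States satisfying AG (grant → AF ¬req): {Release, Busy, Deny, Grant}.
Every state reachable from Release satisfies grant → AF ¬req.
Release ∈ Sat(AG (grant → AF ¬req)).

Yes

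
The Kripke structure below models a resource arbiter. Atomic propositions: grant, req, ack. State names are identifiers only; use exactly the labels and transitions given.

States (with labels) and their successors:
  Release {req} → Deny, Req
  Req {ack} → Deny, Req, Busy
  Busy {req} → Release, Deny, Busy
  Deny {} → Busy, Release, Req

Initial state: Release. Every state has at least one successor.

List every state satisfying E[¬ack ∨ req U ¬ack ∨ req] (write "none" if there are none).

States satisfying ¬ack ∨ req: {Release, Busy, Deny}.
States satisfying E[¬ack ∨ req U ¬ack ∨ req]: {Release, Busy, Deny}.

{Release, Busy, Deny}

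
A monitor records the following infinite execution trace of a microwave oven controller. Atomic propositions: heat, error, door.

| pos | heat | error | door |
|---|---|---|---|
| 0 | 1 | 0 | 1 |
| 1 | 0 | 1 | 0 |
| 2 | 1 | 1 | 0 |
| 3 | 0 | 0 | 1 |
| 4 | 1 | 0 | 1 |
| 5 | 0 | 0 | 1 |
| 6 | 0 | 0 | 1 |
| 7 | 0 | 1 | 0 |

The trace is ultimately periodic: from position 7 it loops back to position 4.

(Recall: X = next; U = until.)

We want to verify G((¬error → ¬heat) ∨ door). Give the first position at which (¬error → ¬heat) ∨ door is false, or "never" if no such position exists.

never

(¬error → ¬heat) ∨ door holds at every position 0..7, and those are all the positions the trace ever visits, so the invariant G((¬error → ¬heat) ∨ door) is never violated.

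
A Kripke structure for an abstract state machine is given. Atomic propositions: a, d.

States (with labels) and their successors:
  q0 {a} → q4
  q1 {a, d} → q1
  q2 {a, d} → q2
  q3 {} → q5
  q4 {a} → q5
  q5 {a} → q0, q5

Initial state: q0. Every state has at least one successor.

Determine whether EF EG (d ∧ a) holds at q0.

Violated

States satisfying EG (d ∧ a): {q1, q2}.
States satisfying EF EG (d ∧ a): {q1, q2}.
No suitable path/successor from q0 witnesses the formula.
q0 ∉ Sat(EF EG (d ∧ a)).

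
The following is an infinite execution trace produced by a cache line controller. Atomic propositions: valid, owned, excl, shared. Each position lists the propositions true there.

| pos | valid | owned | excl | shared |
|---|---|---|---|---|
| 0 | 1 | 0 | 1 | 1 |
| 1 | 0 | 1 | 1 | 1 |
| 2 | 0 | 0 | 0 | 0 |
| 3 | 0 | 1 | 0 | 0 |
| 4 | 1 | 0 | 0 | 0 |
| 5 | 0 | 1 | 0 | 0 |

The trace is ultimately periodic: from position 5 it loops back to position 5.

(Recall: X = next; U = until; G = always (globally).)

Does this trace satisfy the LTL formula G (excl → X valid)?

No

excl → X valid must hold at every position from 0 onward. It fails at position 0, so G (excl → X valid) is false.
Positions where excl holds: 0, 1.
Check X valid at each: 0→fails, 1→fails.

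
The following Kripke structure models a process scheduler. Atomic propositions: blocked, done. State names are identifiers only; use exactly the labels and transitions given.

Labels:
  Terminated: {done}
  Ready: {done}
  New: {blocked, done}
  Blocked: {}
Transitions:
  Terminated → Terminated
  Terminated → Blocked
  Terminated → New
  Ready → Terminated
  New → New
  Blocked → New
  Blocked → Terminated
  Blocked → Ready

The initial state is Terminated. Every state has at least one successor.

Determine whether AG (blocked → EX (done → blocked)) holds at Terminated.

Yes

States satisfying blocked → EX (done → blocked): {Terminated, Ready, New, Blocked}.
States satisfying AG (blocked → EX (done → blocked)): {Terminated, Ready, New, Blocked}.
Every state reachable from Terminated satisfies blocked → EX (done → blocked).
Terminated ∈ Sat(AG (blocked → EX (done → blocked))).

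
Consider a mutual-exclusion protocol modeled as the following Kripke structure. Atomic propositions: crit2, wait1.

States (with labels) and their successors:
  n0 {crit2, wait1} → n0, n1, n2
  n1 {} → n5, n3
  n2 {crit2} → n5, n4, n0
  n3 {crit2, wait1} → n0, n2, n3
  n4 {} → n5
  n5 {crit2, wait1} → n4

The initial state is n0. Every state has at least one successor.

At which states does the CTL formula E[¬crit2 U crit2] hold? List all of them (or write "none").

{n0, n1, n2, n3, n4, n5}

States satisfying ¬crit2: {n1, n4}.
States satisfying crit2: {n0, n2, n3, n5}.
States satisfying E[¬crit2 U crit2]: {n0, n1, n2, n3, n4, n5}.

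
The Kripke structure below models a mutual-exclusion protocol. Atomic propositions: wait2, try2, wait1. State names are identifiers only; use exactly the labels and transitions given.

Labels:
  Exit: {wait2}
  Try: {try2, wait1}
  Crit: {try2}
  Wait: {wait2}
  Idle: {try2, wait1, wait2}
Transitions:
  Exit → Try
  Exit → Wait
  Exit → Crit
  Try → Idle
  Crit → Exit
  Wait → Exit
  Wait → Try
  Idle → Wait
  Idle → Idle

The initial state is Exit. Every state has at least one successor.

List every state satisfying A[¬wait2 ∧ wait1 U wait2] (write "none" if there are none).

{Exit, Try, Wait, Idle}

States satisfying ¬wait2 ∧ wait1: {Try}.
States satisfying wait2: {Exit, Wait, Idle}.
States satisfying A[¬wait2 ∧ wait1 U wait2]: {Exit, Try, Wait, Idle}.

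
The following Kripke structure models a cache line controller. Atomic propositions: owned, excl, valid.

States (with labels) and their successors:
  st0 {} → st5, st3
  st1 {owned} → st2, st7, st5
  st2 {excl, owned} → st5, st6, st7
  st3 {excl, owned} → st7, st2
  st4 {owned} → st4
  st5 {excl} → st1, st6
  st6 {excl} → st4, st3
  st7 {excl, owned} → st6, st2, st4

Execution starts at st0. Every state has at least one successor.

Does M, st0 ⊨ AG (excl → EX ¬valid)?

States satisfying excl → EX ¬valid: {st0, st1, st2, st3, st4, st5, st6, st7}.
States satisfying AG (excl → EX ¬valid): {st0, st1, st2, st3, st4, st5, st6, st7}.
Every state reachable from st0 satisfies excl → EX ¬valid.
st0 ∈ Sat(AG (excl → EX ¬valid)).

Holds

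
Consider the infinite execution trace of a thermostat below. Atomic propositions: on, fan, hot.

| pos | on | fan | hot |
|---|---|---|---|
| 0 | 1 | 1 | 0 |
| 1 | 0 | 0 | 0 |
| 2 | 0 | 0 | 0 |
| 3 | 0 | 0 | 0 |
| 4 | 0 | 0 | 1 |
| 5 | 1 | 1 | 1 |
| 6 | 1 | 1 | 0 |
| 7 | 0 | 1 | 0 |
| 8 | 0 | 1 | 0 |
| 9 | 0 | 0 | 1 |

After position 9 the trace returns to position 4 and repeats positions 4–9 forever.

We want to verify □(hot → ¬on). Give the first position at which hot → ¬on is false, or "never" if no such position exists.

5

Check hot → ¬on at each position in order: 0 ✓, 1 ✓, 2 ✓, 3 ✓, 4 ✓.
At position 5 the labels are {fan, hot, on}, so hot → ¬on is false there. This is the first violation.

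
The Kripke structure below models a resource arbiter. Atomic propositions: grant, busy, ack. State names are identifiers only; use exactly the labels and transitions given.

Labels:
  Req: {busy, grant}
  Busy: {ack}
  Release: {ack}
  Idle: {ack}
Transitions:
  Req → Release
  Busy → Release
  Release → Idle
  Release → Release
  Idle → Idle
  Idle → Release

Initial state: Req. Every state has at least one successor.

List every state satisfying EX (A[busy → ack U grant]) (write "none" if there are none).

none

States satisfying A[busy → ack U grant]: {Req}.
States satisfying EX (A[busy → ack U grant]): ∅.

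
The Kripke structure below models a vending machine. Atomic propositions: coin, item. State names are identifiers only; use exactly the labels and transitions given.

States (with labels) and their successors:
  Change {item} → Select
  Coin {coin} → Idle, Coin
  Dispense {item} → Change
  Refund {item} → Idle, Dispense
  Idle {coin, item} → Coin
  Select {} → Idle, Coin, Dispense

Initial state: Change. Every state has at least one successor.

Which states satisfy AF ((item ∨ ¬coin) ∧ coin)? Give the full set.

{Idle}

States satisfying (item ∨ ¬coin) ∧ coin: {Idle}.
States satisfying AF ((item ∨ ¬coin) ∧ coin): {Idle}.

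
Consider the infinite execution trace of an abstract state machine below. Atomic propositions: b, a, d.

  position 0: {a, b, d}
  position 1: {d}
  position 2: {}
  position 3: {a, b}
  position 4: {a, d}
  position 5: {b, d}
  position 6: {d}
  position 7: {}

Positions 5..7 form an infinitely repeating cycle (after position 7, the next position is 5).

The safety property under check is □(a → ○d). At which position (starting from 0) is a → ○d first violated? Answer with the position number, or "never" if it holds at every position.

never

a → ○d holds at every position 0..7, and those are all the positions the trace ever visits, so the invariant □(a → ○d) is never violated.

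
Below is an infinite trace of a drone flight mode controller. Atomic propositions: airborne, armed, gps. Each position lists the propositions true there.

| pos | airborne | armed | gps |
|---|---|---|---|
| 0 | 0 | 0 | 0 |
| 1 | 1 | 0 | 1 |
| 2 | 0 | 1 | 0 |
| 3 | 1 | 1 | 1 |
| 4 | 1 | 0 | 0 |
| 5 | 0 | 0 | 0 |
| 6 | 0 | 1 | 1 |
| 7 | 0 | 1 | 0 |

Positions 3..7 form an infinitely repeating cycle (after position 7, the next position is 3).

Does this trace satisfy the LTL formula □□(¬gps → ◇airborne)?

□(¬gps → ◇airborne) holds at every position 0..7, and those are all positions ever visited, so □□(¬gps → ◇airborne) holds.

Yes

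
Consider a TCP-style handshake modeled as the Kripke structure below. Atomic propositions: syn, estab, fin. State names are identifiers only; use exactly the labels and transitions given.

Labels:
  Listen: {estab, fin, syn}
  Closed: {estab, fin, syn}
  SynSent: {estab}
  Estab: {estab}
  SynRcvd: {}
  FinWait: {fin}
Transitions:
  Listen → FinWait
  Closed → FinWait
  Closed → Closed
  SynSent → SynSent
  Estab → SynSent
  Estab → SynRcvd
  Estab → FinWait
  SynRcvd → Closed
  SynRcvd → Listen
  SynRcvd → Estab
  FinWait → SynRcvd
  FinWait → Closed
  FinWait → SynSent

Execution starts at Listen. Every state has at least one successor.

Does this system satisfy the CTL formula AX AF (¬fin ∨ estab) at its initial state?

Holds

States satisfying AF (¬fin ∨ estab): {Listen, Closed, SynSent, Estab, SynRcvd, FinWait}.
States satisfying AX AF (¬fin ∨ estab): {Listen, Closed, SynSent, Estab, SynRcvd, FinWait}.
Listen ∈ Sat(AX AF (¬fin ∨ estab)).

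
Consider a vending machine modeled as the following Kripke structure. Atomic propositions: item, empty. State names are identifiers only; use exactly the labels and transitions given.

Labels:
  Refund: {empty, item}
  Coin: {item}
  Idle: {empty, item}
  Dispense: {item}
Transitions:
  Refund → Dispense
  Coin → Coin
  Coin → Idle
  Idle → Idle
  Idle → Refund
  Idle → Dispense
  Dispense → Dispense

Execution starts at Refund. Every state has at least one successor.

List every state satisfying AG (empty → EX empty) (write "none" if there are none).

{Dispense}

States satisfying empty → EX empty: {Coin, Idle, Dispense}.
States satisfying AG (empty → EX empty): {Dispense}.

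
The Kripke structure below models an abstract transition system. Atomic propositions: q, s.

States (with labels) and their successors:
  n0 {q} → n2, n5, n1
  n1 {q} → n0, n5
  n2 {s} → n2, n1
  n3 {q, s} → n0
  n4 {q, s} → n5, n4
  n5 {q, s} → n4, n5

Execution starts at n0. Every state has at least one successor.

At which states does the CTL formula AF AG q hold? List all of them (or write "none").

{n4, n5}

States satisfying AG q: {n4, n5}.
States satisfying AF AG q: {n4, n5}.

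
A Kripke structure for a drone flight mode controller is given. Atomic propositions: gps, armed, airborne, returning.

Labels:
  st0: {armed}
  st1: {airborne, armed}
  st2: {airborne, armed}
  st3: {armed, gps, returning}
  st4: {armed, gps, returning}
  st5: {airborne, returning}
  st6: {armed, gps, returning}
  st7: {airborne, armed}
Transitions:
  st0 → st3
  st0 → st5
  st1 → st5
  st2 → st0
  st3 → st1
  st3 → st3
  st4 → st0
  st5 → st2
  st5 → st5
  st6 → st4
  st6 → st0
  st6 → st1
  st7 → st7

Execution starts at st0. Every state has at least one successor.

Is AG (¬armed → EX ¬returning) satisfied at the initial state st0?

Yes

States satisfying ¬armed → EX ¬returning: {st0, st1, st2, st3, st4, st5, st6, st7}.
States satisfying AG (¬armed → EX ¬returning): {st0, st1, st2, st3, st4, st5, st6, st7}.
Every state reachable from st0 satisfies ¬armed → EX ¬returning.
st0 ∈ Sat(AG (¬armed → EX ¬returning)).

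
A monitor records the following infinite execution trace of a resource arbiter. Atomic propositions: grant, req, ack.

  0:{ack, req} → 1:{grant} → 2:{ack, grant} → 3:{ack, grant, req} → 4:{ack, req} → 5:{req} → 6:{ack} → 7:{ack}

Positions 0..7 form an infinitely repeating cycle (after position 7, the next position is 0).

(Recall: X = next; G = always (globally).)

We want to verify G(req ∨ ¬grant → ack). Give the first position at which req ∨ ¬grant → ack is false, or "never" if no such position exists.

Check req ∨ ¬grant → ack at each position in order: 0 ✓, 1 ✓, 2 ✓, 3 ✓, 4 ✓.
At position 5 the labels are {req}, so req ∨ ¬grant → ack is false there. This is the first violation.

5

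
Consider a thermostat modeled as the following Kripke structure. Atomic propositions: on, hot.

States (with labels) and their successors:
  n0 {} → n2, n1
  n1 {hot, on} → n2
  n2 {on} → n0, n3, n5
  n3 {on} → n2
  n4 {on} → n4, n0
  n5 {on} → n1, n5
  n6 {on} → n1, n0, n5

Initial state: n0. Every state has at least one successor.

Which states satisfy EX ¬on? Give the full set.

{n2, n4, n6}

States satisfying ¬on: {n0}.
States satisfying EX ¬on: {n2, n4, n6}.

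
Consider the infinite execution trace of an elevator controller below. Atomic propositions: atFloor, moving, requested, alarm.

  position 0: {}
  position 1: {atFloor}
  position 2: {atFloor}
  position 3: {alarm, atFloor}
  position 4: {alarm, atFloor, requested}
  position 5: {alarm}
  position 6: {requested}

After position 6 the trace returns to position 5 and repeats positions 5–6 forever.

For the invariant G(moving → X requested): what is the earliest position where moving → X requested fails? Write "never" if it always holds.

moving → X requested holds at every position 0..6, and those are all the positions the trace ever visits, so the invariant G(moving → X requested) is never violated.

never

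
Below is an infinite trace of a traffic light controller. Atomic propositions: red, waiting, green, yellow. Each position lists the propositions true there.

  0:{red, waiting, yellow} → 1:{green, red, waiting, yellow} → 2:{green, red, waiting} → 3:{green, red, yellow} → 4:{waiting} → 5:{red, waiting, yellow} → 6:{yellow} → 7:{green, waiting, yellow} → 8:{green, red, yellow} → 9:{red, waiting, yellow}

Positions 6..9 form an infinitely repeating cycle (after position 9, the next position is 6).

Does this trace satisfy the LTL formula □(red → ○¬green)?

red → ○¬green must hold at every position from 0 onward. It fails at position 0, so □(red → ○¬green) is false.
Positions where red holds: 0, 1, 2, 3, 5, 8, 9.
Check ○¬green at each: 0→fails, 1→fails, 2→fails, 3→ok, 5→ok, 8→ok, 9→ok.

No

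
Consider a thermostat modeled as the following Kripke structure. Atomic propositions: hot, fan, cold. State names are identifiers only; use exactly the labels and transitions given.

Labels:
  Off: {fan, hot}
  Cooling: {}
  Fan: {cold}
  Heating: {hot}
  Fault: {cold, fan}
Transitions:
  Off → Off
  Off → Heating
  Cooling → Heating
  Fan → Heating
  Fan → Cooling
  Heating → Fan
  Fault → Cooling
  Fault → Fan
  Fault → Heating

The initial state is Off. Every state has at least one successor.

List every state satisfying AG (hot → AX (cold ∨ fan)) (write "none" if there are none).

{Cooling, Fan, Heating, Fault}

States satisfying hot → AX (cold ∨ fan): {Cooling, Fan, Heating, Fault}.
States satisfying AG (hot → AX (cold ∨ fan)): {Cooling, Fan, Heating, Fault}.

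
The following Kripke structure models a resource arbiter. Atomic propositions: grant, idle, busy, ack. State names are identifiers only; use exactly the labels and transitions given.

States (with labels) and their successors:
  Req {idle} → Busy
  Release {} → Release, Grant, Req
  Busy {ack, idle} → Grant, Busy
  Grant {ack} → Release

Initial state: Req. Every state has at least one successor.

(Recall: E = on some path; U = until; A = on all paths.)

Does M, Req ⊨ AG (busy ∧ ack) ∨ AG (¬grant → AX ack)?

States satisfying busy ∧ ack: ∅.
States satisfying AG (busy ∧ ack): ∅.
States satisfying ¬grant → AX ack: {Req, Busy}.
States satisfying AG (¬grant → AX ack): ∅.
States satisfying AG (busy ∧ ack) ∨ AG (¬grant → AX ack): ∅.
Req ∉ Sat(AG (busy ∧ ack) ∨ AG (¬grant → AX ack)).

No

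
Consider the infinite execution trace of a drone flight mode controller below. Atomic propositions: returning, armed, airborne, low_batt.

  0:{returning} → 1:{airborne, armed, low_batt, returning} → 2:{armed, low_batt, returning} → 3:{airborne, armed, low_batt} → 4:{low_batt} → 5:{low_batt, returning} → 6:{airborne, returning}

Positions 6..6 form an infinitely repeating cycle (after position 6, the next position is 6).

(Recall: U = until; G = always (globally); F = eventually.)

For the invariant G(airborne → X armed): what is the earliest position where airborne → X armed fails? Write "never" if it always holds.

Check airborne → X armed at each position in order: 0 ✓, 1 ✓, 2 ✓.
At position 3 the labels are {airborne, armed, low_batt} and the next position 4 has {low_batt}, so airborne → X armed is false there. This is the first violation.

3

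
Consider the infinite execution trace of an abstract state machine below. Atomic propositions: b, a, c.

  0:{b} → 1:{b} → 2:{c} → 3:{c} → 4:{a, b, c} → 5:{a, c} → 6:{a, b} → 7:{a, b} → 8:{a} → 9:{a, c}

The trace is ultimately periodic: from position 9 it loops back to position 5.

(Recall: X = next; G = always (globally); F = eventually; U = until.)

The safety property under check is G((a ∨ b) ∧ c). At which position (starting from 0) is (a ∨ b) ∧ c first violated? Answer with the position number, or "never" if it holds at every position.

At position 0 the labels are {b}, so (a ∨ b) ∧ c is false there. This is the first violation.

0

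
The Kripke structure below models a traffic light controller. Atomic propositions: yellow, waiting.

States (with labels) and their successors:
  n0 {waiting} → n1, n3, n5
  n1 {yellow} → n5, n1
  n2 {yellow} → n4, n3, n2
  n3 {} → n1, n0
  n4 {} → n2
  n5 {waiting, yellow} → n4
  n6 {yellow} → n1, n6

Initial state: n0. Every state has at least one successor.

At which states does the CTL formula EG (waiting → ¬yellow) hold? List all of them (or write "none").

States satisfying waiting → ¬yellow: {n0, n1, n2, n3, n4, n6}.
States satisfying EG (waiting → ¬yellow): {n0, n1, n2, n3, n4, n6}.

{n0, n1, n2, n3, n4, n6}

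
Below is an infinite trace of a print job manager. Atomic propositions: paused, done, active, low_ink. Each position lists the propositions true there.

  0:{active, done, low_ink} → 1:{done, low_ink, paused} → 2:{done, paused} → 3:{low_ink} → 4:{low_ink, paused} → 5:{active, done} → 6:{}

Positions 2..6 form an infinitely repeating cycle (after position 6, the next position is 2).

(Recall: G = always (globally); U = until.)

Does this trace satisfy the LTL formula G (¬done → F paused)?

¬done → F paused holds at every position 0..6, and those are all positions ever visited, so G (¬done → F paused) holds.
Positions where ¬done holds: 3, 4, 6.
Check F paused at each: 3→ok, 4→ok, 6→ok.

Holds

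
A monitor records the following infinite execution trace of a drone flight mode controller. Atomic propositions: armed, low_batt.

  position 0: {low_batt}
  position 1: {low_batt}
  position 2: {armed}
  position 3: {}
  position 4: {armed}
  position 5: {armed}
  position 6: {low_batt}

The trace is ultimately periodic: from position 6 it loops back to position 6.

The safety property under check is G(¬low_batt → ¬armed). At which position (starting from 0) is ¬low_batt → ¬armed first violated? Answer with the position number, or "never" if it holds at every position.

Check ¬low_batt → ¬armed at each position in order: 0 ✓, 1 ✓.
At position 2 the labels are {armed}, so ¬low_batt → ¬armed is false there. This is the first violation.

2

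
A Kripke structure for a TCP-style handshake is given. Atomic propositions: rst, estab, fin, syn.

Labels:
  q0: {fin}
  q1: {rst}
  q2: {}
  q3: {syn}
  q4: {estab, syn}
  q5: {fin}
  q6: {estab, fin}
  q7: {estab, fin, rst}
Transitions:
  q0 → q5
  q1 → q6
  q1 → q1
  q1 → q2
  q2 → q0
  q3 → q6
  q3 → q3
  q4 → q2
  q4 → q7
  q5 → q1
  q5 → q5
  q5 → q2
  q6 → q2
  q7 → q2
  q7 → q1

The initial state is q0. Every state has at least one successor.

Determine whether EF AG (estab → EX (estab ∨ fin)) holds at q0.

States satisfying AG (estab → EX (estab ∨ fin)): ∅.
States satisfying EF AG (estab → EX (estab ∨ fin)): ∅.
No suitable path/successor from q0 witnesses the formula.
q0 ∉ Sat(EF AG (estab → EX (estab ∨ fin))).

Violated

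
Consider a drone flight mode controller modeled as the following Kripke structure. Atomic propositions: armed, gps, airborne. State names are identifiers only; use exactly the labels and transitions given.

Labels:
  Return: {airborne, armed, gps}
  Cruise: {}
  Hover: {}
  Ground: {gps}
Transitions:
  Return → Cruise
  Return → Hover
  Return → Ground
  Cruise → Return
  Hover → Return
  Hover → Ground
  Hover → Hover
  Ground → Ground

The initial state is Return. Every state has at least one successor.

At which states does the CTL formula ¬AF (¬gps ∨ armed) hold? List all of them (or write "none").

{Ground}

States satisfying ¬gps ∨ armed: {Return, Cruise, Hover}.
States satisfying AF (¬gps ∨ armed): {Return, Cruise, Hover}.
States satisfying ¬AF (¬gps ∨ armed): {Ground}.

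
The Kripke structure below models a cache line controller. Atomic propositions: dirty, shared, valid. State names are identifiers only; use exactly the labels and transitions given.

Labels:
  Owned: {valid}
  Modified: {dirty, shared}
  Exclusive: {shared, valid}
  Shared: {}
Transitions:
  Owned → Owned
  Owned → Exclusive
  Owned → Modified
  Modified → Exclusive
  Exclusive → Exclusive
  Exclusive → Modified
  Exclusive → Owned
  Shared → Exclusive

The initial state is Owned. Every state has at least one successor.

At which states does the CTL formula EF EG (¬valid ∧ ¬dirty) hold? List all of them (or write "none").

States satisfying EG (¬valid ∧ ¬dirty): ∅.
States satisfying EF EG (¬valid ∧ ¬dirty): ∅.

none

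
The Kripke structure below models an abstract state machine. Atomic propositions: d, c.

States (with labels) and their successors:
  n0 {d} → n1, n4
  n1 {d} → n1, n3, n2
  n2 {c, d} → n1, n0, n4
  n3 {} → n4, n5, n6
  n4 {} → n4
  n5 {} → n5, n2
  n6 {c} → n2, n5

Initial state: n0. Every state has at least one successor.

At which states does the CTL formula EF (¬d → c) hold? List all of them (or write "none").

States satisfying ¬d → c: {n0, n1, n2, n6}.
States satisfying EF (¬d → c): {n0, n1, n2, n3, n5, n6}.

{n0, n1, n2, n3, n5, n6}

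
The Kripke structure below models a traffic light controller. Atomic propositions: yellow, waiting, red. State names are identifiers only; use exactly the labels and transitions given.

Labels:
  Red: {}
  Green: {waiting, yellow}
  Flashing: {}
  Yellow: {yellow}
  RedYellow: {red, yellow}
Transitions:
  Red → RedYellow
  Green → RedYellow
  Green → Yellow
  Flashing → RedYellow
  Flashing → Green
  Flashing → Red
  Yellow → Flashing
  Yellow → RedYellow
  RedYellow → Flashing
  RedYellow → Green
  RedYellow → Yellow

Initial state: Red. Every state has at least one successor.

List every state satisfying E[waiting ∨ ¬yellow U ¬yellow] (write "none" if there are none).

States satisfying waiting ∨ ¬yellow: {Red, Green, Flashing}.
States satisfying ¬yellow: {Red, Flashing}.
States satisfying E[waiting ∨ ¬yellow U ¬yellow]: {Red, Flashing}.

{Red, Flashing}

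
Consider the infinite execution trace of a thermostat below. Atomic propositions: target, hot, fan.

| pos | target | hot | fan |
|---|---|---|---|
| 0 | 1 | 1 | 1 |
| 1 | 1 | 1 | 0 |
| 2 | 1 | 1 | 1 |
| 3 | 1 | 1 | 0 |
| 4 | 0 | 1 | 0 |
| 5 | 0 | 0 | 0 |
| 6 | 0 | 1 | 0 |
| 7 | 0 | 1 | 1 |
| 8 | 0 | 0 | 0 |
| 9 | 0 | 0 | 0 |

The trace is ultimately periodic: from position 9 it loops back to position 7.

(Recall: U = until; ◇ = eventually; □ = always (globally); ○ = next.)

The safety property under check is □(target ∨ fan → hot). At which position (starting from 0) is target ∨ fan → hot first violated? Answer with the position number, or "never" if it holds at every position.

never

target ∨ fan → hot holds at every position 0..9, and those are all the positions the trace ever visits, so the invariant □(target ∨ fan → hot) is never violated.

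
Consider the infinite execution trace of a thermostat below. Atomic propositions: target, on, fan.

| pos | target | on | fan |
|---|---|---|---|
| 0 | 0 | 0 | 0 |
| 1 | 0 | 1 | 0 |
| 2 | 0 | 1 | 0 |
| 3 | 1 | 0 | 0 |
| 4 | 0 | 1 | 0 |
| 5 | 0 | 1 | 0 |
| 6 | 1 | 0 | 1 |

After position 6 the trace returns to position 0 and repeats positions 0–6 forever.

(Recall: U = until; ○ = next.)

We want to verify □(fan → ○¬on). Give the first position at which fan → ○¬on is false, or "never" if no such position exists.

never

fan → ○¬on holds at every position 0..6, and those are all the positions the trace ever visits, so the invariant □(fan → ○¬on) is never violated.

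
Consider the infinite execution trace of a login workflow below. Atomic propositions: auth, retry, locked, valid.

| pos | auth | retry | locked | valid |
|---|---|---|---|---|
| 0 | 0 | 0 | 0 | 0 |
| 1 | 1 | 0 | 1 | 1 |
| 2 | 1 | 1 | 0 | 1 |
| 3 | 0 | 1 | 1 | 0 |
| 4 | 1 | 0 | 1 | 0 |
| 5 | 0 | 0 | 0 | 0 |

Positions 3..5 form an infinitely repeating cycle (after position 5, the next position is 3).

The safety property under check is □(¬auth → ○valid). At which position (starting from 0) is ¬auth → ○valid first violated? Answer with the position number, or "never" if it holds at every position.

3

Check ¬auth → ○valid at each position in order: 0 ✓, 1 ✓, 2 ✓.
At position 3 the labels are {locked, retry} and the next position 4 has {auth, locked}, so ¬auth → ○valid is false there. This is the first violation.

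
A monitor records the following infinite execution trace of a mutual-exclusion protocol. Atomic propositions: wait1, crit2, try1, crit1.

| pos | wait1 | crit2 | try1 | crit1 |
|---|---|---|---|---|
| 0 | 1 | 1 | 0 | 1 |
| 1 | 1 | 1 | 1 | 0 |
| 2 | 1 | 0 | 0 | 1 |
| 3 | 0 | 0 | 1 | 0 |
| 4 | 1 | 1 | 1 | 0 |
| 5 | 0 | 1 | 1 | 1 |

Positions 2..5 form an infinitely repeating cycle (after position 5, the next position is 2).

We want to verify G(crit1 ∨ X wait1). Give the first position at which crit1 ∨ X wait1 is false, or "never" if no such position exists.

Check crit1 ∨ X wait1 at each position in order: 0 ✓, 1 ✓, 2 ✓, 3 ✓.
At position 4 the labels are {crit2, try1, wait1} and the next position 5 has {crit1, crit2, try1}, so crit1 ∨ X wait1 is false there. This is the first violation.

4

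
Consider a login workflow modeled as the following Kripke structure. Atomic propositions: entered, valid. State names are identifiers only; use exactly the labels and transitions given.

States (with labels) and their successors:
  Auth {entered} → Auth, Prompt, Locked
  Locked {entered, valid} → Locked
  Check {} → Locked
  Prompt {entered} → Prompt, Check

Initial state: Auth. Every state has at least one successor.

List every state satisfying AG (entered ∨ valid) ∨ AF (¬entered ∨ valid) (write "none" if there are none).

States satisfying entered ∨ valid: {Auth, Locked, Prompt}.
States satisfying AG (entered ∨ valid): {Locked}.
States satisfying ¬entered ∨ valid: {Locked, Check}.
States satisfying AF (¬entered ∨ valid): {Locked, Check}.
States satisfying AG (entered ∨ valid) ∨ AF (¬entered ∨ valid): {Locked, Check}.

{Locked, Check}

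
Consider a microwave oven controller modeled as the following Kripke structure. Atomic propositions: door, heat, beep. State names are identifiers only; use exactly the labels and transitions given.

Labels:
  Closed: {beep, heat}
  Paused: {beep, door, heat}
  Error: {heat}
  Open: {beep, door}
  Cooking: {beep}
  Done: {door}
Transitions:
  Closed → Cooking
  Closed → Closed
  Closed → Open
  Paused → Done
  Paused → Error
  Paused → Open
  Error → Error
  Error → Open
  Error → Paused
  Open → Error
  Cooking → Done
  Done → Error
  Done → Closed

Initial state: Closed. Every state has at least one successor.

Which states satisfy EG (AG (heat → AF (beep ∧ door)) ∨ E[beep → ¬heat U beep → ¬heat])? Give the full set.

States satisfying EG (AG (heat → AF (beep ∧ door)) ∨ E[beep → ¬heat U beep → ¬heat]): {Error, Open, Cooking, Done}.

{Error, Open, Cooking, Done}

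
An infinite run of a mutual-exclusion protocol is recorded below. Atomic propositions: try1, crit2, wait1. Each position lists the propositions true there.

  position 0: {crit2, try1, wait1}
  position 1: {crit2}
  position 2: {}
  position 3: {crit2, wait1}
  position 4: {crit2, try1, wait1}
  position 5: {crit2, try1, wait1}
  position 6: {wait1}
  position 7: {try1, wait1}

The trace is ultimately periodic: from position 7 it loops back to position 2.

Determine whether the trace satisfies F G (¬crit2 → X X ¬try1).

Does not hold

G (¬crit2 → X X ¬try1) is false at every position 0..7, so it never becomes true and F G (¬crit2 → X X ¬try1) fails.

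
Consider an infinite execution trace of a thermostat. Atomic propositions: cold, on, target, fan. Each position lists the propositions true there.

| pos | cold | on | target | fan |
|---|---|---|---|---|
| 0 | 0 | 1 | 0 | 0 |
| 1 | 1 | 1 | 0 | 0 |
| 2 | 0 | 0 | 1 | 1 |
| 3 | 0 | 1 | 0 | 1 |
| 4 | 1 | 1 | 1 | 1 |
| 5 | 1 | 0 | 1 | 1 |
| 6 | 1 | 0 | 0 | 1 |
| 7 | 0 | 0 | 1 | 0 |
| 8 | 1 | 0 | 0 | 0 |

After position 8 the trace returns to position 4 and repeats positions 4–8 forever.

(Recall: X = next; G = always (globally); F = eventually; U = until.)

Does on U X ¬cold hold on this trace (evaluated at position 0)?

Walking from position 0: X ¬cold first holds at position 1, and on holds at every earlier position along the way, so on U X ¬cold holds.

Satisfied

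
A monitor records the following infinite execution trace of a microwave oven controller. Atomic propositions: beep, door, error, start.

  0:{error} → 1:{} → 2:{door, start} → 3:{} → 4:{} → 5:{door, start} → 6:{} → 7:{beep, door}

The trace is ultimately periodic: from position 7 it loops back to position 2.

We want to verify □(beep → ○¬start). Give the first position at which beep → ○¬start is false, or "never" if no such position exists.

7

Check beep → ○¬start at each position in order: 0 ✓, 1 ✓, 2 ✓, 3 ✓, 4 ✓, 5 ✓, 6 ✓.
At position 7 the labels are {beep, door} and the next position 2 has {door, start}, so beep → ○¬start is false there. This is the first violation.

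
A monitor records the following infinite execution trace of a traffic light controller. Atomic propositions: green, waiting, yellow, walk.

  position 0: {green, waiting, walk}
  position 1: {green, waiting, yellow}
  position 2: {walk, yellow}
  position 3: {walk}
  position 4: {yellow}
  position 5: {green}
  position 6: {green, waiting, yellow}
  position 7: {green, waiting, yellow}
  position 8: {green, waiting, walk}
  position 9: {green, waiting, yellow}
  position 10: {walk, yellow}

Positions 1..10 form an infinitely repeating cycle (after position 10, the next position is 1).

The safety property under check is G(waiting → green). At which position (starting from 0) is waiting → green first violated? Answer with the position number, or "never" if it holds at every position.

never

waiting → green holds at every position 0..10, and those are all the positions the trace ever visits, so the invariant G(waiting → green) is never violated.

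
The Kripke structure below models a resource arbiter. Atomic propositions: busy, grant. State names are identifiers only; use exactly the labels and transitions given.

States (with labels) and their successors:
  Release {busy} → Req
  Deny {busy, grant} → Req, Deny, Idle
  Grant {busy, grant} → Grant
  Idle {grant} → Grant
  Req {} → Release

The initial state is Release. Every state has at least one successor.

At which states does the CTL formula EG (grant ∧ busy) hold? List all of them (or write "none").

States satisfying grant ∧ busy: {Deny, Grant}.
States satisfying EG (grant ∧ busy): {Deny, Grant}.

{Deny, Grant}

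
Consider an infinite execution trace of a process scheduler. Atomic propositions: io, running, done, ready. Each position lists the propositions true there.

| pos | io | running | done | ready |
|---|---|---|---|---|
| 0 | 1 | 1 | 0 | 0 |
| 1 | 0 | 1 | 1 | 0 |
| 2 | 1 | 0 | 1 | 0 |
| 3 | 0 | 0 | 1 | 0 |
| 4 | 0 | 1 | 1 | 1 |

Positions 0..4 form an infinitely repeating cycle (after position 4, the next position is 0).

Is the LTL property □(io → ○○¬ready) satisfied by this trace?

Violated

io → ○○¬ready must hold at every position from 0 onward. It fails at position 2, so □(io → ○○¬ready) is false.
Positions where io holds: 0, 2.
Check ○○¬ready at each: 0→ok, 2→fails.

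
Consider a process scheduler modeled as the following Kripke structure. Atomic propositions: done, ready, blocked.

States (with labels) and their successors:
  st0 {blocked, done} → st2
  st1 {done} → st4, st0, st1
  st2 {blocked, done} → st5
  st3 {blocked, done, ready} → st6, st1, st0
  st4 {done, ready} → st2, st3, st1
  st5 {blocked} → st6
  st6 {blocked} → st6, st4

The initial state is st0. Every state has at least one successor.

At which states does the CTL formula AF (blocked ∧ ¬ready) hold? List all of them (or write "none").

{st0, st2, st5, st6}

States satisfying blocked ∧ ¬ready: {st0, st2, st5, st6}.
States satisfying AF (blocked ∧ ¬ready): {st0, st2, st5, st6}.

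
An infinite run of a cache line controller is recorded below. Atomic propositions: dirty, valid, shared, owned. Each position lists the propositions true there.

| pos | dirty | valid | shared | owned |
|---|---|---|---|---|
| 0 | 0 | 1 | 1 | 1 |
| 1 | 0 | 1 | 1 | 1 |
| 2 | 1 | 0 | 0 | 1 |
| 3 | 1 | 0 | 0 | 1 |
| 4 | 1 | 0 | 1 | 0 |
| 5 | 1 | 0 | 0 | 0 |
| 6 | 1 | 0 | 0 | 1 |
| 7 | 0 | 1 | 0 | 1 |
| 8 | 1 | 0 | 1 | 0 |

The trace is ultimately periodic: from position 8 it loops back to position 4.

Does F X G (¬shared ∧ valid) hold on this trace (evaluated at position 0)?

No

X G (¬shared ∧ valid) is false at every position 0..8, so it never becomes true and F X G (¬shared ∧ valid) fails.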